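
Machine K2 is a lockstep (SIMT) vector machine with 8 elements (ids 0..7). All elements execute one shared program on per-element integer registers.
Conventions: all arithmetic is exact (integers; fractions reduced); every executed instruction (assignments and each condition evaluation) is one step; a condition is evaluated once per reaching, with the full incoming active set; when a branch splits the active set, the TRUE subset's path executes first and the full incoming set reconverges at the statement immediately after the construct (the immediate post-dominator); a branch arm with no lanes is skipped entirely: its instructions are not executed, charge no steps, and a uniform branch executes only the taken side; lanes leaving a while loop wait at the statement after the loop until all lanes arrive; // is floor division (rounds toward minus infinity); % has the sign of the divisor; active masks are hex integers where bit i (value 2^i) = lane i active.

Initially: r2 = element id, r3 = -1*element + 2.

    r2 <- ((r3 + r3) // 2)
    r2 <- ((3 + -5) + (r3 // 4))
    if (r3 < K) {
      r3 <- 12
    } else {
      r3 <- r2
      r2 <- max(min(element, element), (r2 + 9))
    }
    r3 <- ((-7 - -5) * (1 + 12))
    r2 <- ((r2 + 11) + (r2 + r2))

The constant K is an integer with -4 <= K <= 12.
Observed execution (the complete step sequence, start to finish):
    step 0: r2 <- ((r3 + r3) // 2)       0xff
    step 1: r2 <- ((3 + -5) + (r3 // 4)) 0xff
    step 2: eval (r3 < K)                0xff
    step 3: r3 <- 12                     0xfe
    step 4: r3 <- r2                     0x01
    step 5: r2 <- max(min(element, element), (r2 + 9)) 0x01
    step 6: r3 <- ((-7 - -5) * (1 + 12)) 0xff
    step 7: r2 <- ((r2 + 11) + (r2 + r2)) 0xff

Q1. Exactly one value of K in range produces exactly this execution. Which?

Answer: K = 2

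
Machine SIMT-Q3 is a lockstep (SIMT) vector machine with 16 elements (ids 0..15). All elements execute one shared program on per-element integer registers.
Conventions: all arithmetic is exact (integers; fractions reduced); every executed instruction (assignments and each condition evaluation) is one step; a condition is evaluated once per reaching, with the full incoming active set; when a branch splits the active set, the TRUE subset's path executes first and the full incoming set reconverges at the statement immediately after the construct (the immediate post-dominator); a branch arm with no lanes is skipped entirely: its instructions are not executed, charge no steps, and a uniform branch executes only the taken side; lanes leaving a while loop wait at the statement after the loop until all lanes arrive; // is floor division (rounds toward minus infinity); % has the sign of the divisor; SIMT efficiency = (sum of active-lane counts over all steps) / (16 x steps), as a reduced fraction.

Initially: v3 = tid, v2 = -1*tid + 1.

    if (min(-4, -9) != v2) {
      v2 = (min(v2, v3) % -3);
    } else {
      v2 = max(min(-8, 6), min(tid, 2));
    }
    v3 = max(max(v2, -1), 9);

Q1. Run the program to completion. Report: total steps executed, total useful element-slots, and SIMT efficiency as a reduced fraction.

Answer: 4 steps, 48 useful, 3/4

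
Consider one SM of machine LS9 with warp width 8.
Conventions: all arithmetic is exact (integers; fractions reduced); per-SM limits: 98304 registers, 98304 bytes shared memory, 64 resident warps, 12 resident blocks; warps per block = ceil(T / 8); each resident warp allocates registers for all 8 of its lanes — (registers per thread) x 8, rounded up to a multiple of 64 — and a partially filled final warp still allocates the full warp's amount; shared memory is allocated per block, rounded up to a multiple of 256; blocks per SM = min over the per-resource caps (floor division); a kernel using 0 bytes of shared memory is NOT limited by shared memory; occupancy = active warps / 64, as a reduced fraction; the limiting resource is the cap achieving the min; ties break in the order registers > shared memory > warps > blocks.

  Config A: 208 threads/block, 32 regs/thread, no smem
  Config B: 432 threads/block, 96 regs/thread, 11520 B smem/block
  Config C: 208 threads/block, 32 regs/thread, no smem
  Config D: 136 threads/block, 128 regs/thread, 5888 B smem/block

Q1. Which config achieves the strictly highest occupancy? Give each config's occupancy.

occupancies: A 13/16, B 27/32, C 13/16, D 51/64

Answer: B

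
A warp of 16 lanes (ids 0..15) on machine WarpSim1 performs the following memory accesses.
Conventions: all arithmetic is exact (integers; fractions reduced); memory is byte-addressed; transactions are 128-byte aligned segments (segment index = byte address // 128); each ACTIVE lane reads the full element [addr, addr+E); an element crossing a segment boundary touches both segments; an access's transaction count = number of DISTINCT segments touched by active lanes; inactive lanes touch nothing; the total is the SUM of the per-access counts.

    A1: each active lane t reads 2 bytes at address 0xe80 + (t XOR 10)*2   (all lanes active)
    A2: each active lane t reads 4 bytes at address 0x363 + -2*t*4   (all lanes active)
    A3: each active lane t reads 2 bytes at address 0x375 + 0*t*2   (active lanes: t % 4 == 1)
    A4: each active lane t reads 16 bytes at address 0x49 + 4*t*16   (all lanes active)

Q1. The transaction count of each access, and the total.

A1: 1 transaction
A2: 2 transactions
A3: 1 transaction
A4: 9 transactions

Answer: 1,2,1,9; total 13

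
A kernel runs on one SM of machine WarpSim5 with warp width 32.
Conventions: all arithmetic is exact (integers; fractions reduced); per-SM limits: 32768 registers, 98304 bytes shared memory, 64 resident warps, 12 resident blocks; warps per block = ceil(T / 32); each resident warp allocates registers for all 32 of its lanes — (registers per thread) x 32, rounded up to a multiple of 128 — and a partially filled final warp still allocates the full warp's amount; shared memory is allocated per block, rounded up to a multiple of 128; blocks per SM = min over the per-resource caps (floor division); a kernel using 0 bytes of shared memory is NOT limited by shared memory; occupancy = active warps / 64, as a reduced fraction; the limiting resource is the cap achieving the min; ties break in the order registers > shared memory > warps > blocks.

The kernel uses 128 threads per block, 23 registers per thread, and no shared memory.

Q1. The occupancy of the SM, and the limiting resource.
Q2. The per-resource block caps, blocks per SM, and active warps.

Answer: occupancy 5/8, limited by registers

registers: 10 blocks
shared memory: no limit (kernel uses none)
warps: 16 blocks
blocks: 12 blocks

Answer: 10 blocks, 40 active warps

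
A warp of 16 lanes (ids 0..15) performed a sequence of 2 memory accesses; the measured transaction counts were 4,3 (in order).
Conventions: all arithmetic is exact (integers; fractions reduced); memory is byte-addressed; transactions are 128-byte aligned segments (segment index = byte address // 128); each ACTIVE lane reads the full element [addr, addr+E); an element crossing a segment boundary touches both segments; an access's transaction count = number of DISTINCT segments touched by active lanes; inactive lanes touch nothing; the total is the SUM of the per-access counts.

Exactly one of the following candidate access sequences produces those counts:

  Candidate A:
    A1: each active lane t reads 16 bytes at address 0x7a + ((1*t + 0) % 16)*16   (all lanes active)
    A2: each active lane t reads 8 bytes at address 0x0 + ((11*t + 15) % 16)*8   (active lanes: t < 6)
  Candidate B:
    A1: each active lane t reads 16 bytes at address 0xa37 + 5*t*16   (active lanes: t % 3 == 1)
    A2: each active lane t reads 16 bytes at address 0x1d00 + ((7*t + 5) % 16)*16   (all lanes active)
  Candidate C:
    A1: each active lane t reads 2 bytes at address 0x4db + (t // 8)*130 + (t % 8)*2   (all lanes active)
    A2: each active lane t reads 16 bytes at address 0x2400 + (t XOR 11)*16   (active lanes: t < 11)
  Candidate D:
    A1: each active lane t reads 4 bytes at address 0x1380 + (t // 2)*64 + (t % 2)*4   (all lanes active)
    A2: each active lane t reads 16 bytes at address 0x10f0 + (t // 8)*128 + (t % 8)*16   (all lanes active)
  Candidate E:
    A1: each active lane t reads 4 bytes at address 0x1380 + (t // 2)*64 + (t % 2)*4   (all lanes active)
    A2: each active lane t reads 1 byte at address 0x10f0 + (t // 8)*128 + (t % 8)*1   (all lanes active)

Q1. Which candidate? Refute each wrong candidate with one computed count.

A: A1 gives 3 transactions, not 4
B: A1 gives 6 transactions, not 4
C: A1 gives 2 transactions, not 4
E: A2 gives 2 transactions, not 3
D: all counts match (4,3)

Answer: D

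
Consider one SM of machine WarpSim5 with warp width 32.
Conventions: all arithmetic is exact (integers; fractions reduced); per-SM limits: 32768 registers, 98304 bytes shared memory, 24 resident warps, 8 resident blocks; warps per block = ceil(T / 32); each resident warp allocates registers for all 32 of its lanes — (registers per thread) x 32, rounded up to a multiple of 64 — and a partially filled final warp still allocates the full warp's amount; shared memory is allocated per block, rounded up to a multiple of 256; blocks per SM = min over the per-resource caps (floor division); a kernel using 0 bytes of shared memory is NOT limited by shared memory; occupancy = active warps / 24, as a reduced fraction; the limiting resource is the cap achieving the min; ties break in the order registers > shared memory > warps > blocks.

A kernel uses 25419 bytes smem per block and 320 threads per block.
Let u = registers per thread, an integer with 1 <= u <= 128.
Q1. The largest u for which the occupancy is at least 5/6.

Answer: u = 50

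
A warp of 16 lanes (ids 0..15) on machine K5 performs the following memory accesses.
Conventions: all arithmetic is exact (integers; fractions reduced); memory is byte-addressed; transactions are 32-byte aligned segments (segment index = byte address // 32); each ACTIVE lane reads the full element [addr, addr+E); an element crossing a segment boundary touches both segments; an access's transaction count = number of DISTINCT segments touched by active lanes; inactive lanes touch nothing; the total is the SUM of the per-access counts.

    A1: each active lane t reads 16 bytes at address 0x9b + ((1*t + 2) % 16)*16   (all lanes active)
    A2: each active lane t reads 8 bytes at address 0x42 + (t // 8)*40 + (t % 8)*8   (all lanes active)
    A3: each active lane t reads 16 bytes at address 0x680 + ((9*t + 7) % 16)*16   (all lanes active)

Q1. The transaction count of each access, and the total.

A1: 9 transactions
A2: 4 transactions
A3: 8 transactions

Answer: 9,4,8; total 21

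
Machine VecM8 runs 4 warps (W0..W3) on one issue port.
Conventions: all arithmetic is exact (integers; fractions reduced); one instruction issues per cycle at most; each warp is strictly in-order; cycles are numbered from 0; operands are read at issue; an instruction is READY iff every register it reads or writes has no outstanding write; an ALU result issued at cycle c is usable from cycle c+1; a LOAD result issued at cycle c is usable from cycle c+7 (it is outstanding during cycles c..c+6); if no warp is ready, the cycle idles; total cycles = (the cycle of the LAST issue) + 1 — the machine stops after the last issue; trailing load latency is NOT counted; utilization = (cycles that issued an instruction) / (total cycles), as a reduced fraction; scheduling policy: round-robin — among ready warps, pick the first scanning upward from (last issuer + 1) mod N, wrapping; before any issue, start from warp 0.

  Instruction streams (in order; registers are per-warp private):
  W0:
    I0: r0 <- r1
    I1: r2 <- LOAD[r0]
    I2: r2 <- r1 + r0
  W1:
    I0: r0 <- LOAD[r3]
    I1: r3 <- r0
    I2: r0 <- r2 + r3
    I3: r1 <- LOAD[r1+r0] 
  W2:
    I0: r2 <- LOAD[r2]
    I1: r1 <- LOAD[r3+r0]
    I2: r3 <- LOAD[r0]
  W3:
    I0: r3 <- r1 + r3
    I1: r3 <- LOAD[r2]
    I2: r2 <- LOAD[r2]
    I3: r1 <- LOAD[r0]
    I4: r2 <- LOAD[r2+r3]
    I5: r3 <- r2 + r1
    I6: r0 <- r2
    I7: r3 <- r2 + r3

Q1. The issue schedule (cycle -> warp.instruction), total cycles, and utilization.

cycle 0: W0.I0
cycle 1: W1.I0
cycle 2: W2.I0
cycle 3: W3.I0
cycle 4: W0.I1
cycle 5: W2.I1
cycle 6: W3.I1
cycle 7: W2.I2
cycle 8: W3.I2
cycle 9: W1.I1
cycle 10: W3.I3
cycle 11: W0.I2
cycle 12: W1.I2
cycle 13: W1.I3
cycle 14: idle
cycle 15: W3.I4
cycle 16: idle
cycle 17: idle
cycle 18: idle
cycle 19: idle
cycle 20: idle
cycle 21: idle
cycle 22: W3.I5
cycle 23: W3.I6
cycle 24: W3.I7

Answer: 25 cycles, utilization 18/25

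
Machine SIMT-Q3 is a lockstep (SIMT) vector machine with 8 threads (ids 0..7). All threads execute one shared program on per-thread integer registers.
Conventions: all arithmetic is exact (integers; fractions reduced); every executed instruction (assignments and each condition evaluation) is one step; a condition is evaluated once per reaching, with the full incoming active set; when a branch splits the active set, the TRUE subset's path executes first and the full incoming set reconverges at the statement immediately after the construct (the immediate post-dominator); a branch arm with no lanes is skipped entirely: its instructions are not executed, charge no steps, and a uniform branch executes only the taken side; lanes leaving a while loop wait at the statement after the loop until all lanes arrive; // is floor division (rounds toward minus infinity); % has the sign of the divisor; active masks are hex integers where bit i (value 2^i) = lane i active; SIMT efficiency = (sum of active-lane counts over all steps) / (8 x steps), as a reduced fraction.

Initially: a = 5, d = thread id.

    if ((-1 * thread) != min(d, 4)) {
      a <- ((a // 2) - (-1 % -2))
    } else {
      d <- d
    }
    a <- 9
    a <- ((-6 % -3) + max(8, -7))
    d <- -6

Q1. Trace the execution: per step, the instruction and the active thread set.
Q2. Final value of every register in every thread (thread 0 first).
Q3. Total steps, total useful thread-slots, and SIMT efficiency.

step 0: eval ((-1 * thread) != min(d, 4)) 0xff
step 1: a <- ((a // 2) - (-1 % -2))  0xfe
step 2: d <- d                       0x01
step 3: a <- 9                       0xff
step 4: a <- ((-6 % -3) + max(8, -7)) 0xff
step 5: d <- -6                      0xff

Answer: 6 steps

a: 8,8,8,8,8,8,8,8
d: -6,-6,-6,-6,-6,-6,-6,-6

steps = 6; useful = 40; efficiency = 40/48 = 5/6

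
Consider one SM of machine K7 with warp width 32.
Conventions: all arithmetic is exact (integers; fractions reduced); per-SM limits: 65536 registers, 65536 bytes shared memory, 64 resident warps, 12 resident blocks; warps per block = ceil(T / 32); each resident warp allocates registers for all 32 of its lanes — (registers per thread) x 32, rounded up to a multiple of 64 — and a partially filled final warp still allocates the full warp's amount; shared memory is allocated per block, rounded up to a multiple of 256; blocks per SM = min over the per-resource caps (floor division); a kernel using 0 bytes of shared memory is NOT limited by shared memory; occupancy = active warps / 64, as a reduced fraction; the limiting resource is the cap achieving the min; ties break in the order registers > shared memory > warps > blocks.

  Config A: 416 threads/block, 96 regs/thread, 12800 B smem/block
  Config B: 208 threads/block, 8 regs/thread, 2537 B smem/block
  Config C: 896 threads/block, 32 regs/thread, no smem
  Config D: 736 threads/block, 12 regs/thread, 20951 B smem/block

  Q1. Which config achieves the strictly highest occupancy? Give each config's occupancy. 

occupancies: A 13/64, B 63/64, C 7/8, D 23/32

Answer: B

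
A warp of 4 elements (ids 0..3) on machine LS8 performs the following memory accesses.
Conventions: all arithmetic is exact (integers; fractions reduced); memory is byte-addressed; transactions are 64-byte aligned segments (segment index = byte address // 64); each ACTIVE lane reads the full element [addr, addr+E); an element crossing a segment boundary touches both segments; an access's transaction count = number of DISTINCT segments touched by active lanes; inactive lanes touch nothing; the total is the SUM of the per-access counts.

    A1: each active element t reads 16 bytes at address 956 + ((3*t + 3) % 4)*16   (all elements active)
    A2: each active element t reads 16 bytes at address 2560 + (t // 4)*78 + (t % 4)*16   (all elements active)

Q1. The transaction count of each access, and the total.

A1: 2 transactions
A2: 1 transaction

Answer: 2,1; total 3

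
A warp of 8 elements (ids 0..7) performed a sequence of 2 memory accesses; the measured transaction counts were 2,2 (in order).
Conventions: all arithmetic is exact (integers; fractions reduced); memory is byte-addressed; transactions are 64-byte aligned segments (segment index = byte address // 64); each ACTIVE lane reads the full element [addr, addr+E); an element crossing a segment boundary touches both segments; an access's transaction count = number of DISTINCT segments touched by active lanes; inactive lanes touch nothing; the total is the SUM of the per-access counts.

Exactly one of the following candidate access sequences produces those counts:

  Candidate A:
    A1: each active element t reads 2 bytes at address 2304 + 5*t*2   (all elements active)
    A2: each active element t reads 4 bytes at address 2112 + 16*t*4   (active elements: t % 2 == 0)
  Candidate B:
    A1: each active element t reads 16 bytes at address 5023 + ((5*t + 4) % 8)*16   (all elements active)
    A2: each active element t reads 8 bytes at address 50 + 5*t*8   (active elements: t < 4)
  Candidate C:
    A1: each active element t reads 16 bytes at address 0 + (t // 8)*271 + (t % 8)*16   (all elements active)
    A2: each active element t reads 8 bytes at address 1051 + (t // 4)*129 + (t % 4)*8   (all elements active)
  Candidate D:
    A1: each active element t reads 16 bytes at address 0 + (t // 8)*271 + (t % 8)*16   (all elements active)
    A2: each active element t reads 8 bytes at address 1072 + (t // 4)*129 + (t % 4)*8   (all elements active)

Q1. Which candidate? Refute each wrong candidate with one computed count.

A: A2 gives 4 transactions, not 2
B: A1 gives 3 transactions, not 2
D: A2 gives 4 transactions, not 2
C: all counts match (2,2)

Answer: C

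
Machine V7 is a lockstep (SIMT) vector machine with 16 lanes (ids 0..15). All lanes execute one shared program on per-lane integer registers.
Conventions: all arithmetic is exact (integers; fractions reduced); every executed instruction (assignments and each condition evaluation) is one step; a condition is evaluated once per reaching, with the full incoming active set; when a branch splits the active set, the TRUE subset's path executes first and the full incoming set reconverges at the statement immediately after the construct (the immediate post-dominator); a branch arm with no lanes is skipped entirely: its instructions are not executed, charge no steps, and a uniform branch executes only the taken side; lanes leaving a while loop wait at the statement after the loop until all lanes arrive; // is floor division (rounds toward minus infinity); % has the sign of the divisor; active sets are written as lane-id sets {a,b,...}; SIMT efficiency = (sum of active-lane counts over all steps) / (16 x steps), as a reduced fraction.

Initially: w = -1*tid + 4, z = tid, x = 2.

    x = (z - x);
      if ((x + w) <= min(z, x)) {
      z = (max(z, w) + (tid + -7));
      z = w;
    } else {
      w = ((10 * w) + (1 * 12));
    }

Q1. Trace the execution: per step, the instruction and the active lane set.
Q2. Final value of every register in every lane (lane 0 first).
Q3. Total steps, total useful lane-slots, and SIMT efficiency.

step 0: x <- (z - x)                 {0,1,2,3,4,5,6,7,8,9,10,11,12,13,14,15}
step 1: eval ((x + w) <= min(z, x))  {0,1,2,3,4,5,6,7,8,9,10,11,12,13,14,15}
step 2: z <- (max(z, w) + (tid + -7)) {4,5,6,7,8,9,10,11,12,13,14,15}
step 3: z <- w                       {4,5,6,7,8,9,10,11,12,13,14,15}
step 4: w <- ((10 * w) + (1 * 12))   {0,1,2,3}

Answer: 5 steps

w: 52,42,32,22,0,-1,-2,-3,-4,-5,-6,-7,-8,-9,-10,-11
z: 0,1,2,3,0,-1,-2,-3,-4,-5,-6,-7,-8,-9,-10,-11
x: -2,-1,0,1,2,3,4,5,6,7,8,9,10,11,12,13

steps = 5; useful = 60; efficiency = 60/80 = 3/4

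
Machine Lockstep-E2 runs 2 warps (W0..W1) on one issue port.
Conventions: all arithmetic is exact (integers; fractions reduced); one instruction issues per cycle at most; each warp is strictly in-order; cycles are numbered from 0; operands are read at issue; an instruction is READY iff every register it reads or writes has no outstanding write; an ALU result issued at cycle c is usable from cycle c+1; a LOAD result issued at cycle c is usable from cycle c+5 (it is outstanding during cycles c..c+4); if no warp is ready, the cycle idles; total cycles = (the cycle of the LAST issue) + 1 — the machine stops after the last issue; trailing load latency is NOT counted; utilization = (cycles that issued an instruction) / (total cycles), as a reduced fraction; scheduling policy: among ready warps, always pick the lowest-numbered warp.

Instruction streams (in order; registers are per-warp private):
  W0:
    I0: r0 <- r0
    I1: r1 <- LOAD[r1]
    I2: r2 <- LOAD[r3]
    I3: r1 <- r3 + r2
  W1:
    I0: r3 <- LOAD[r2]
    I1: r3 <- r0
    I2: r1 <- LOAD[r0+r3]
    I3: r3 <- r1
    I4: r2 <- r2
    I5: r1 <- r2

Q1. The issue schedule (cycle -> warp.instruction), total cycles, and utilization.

cycle 0: W0.I0
cycle 1: W0.I1
cycle 2: W0.I2
cycle 3: W1.I0
cycle 4: idle
cycle 5: idle
cycle 6: idle
cycle 7: W0.I3
cycle 8: W1.I1
cycle 9: W1.I2
cycle 10: idle
cycle 11: idle
cycle 12: idle
cycle 13: idle
cycle 14: W1.I3
cycle 15: W1.I4
cycle 16: W1.I5

Answer: 17 cycles, utilization 10/17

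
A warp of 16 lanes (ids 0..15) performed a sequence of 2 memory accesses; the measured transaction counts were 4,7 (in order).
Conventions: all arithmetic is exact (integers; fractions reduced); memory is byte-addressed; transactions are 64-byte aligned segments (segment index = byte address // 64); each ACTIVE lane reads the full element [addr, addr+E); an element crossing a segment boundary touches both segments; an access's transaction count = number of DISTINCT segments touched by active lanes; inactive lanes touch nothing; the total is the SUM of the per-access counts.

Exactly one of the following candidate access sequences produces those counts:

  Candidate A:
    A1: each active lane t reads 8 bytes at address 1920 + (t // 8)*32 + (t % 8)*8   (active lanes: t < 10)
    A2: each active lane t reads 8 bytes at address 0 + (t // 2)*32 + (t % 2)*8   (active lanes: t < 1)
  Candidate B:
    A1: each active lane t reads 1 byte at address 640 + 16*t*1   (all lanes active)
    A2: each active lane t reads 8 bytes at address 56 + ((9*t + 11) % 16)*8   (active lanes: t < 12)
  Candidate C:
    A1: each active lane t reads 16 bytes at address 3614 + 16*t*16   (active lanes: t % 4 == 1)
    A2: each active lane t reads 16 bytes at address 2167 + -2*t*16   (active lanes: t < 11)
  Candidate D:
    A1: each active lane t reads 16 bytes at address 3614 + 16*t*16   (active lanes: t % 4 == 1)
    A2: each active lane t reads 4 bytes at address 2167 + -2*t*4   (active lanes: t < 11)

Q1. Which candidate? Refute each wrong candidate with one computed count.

A: A1 gives 1 transaction, not 4
B: A2 gives 2 transactions, not 7
D: A2 gives 2 transactions, not 7
C: all counts match (4,7)

Answer: C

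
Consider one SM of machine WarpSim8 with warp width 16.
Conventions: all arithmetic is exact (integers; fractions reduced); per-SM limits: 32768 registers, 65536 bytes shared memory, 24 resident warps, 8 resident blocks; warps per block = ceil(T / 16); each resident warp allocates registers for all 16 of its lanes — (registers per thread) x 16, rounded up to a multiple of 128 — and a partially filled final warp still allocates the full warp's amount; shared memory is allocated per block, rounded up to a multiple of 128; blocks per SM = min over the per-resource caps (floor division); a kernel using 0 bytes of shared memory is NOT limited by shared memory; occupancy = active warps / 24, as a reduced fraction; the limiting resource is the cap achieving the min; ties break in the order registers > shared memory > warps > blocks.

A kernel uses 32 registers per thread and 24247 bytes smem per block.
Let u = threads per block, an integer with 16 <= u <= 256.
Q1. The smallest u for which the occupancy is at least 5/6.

Answer: u = 145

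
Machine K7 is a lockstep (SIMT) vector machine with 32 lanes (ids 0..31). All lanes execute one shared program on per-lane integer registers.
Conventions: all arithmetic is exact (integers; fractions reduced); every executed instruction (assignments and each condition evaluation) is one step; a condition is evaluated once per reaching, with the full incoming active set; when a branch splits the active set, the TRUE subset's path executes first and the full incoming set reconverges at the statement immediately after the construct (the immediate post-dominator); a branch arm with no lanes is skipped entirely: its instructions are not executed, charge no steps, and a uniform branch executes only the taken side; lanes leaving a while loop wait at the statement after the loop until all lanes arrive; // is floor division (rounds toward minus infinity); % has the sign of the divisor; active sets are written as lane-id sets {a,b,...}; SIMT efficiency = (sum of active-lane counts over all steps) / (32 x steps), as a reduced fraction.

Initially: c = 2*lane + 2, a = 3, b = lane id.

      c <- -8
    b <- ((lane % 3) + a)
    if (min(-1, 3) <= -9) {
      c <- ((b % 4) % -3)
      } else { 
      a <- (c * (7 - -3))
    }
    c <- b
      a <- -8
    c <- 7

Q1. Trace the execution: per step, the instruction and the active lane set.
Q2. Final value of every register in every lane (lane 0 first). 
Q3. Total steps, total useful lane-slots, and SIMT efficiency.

step 0: c <- -8                      {0,1,2,3,4,5,6,7,8,9,10,11,12,13,14,15,16,17,18,19,20,21,22,23,24,25,26,27,28,29,30,31}
step 1: b <- ((lane % 3) + a)        {0,1,2,3,4,5,6,7,8,9,10,11,12,13,14,15,16,17,18,19,20,21,22,23,24,25,26,27,28,29,30,31}
step 2: eval (min(-1, 3) <= -9)      {0,1,2,3,4,5,6,7,8,9,10,11,12,13,14,15,16,17,18,19,20,21,22,23,24,25,26,27,28,29,30,31}
step 3: a <- (c * (7 - -3))          {0,1,2,3,4,5,6,7,8,9,10,11,12,13,14,15,16,17,18,19,20,21,22,23,24,25,26,27,28,29,30,31}
step 4: c <- b                       {0,1,2,3,4,5,6,7,8,9,10,11,12,13,14,15,16,17,18,19,20,21,22,23,24,25,26,27,28,29,30,31}
step 5: a <- -8                      {0,1,2,3,4,5,6,7,8,9,10,11,12,13,14,15,16,17,18,19,20,21,22,23,24,25,26,27,28,29,30,31}
step 6: c <- 7                       {0,1,2,3,4,5,6,7,8,9,10,11,12,13,14,15,16,17,18,19,20,21,22,23,24,25,26,27,28,29,30,31}

Answer: 7 steps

c: 7,7,7,7,7,7,7,7,7,7,7,7,7,7,7,7,7,7,7,7,7,7,7,7,7,7,7,7,7,7,7,7
a: -8,-8,-8,-8,-8,-8,-8,-8,-8,-8,-8,-8,-8,-8,-8,-8,-8,-8,-8,-8,-8,-8,-8,-8,-8,-8,-8,-8,-8,-8,-8,-8
b: 3,4,5,3,4,5,3,4,5,3,4,5,3,4,5,3,4,5,3,4,5,3,4,5,3,4,5,3,4,5,3,4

steps = 7; useful = 224; efficiency = 224/224 = 1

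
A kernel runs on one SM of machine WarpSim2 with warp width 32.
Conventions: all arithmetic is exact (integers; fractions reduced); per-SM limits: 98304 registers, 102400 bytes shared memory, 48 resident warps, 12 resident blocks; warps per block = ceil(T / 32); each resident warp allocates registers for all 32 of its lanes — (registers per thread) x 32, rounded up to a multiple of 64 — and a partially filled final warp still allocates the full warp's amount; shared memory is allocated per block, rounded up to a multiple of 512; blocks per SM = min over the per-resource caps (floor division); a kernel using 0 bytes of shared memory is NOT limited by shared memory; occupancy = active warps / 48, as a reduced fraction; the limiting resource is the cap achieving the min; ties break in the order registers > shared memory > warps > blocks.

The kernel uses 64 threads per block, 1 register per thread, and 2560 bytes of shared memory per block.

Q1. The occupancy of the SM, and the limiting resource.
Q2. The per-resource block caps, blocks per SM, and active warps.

Answer: occupancy 1/2, limited by blocks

registers: 768 blocks
shared memory: 40 blocks
warps: 24 blocks
blocks: 12 blocks

Answer: 12 blocks, 24 active warps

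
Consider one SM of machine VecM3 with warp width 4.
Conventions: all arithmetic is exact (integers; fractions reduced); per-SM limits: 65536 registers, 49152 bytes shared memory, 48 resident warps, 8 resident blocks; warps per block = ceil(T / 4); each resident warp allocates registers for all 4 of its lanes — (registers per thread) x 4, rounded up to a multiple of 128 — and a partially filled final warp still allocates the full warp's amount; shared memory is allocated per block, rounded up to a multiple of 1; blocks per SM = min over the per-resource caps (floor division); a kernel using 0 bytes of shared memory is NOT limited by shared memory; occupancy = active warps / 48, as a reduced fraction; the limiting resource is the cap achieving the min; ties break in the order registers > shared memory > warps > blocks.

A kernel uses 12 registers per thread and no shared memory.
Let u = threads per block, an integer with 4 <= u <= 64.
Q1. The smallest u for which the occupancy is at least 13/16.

Answer: u = 17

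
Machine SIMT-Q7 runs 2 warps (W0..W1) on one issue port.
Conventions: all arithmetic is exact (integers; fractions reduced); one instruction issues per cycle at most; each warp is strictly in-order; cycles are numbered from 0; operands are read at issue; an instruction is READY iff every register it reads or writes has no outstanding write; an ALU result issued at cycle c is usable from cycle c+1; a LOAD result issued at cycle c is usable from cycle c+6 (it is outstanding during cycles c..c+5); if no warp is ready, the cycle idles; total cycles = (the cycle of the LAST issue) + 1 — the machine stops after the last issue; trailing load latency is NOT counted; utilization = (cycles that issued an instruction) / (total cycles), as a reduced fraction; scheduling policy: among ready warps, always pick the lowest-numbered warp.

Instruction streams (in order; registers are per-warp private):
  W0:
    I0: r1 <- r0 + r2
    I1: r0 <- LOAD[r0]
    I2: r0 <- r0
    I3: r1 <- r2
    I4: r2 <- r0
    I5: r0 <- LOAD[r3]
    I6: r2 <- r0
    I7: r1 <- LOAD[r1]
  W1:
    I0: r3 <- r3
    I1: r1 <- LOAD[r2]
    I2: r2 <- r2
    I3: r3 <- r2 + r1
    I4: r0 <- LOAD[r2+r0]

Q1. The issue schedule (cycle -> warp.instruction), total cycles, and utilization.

cycle 0: W0.I0
cycle 1: W0.I1
cycle 2: W1.I0
cycle 3: W1.I1
cycle 4: W1.I2
cycle 5: idle
cycle 6: idle
cycle 7: W0.I2
cycle 8: W0.I3
cycle 9: W0.I4
cycle 10: W0.I5
cycle 11: W1.I3
cycle 12: W1.I4
cycle 13: idle
cycle 14: idle
cycle 15: idle
cycle 16: W0.I6
cycle 17: W0.I7

Answer: 18 cycles, utilization 13/18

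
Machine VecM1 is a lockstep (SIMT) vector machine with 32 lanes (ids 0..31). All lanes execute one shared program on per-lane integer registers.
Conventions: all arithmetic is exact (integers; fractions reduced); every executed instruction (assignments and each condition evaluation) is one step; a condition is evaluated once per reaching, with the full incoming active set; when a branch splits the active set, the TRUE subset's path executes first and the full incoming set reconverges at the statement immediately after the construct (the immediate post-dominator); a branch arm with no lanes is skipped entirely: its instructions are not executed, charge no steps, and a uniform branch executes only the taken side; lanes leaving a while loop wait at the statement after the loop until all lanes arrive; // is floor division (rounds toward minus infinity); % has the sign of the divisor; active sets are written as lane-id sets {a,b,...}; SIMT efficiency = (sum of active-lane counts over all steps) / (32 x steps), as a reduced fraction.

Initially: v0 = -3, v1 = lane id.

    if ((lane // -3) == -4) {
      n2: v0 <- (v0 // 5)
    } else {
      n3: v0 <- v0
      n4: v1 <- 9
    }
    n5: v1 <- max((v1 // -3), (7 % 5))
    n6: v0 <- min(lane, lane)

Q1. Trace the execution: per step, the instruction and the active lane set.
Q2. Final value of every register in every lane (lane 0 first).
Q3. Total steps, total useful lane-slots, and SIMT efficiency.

step 0: eval ((lane // -3) == -4)    {0,1,2,3,4,5,6,7,8,9,10,11,12,13,14,15,16,17,18,19,20,21,22,23,24,25,26,27,28,29,30,31}
step 1: v0 <- (v0 // 5)              {10,11,12}
step 2: v0 <- v0                     {0,1,2,3,4,5,6,7,8,9,13,14,15,16,17,18,19,20,21,22,23,24,25,26,27,28,29,30,31}
step 3: v1 <- 9                      {0,1,2,3,4,5,6,7,8,9,13,14,15,16,17,18,19,20,21,22,23,24,25,26,27,28,29,30,31}
step 4: v1 <- max((v1 // -3), (7 % 5)) {0,1,2,3,4,5,6,7,8,9,10,11,12,13,14,15,16,17,18,19,20,21,22,23,24,25,26,27,28,29,30,31}
step 5: v0 <- min(lane, lane)        {0,1,2,3,4,5,6,7,8,9,10,11,12,13,14,15,16,17,18,19,20,21,22,23,24,25,26,27,28,29,30,31}

Answer: 6 steps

v0: 0,1,2,3,4,5,6,7,8,9,10,11,12,13,14,15,16,17,18,19,20,21,22,23,24,25,26,27,28,29,30,31
v1: 2,2,2,2,2,2,2,2,2,2,2,2,2,2,2,2,2,2,2,2,2,2,2,2,2,2,2,2,2,2,2,2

steps = 6; useful = 157; efficiency = 157/192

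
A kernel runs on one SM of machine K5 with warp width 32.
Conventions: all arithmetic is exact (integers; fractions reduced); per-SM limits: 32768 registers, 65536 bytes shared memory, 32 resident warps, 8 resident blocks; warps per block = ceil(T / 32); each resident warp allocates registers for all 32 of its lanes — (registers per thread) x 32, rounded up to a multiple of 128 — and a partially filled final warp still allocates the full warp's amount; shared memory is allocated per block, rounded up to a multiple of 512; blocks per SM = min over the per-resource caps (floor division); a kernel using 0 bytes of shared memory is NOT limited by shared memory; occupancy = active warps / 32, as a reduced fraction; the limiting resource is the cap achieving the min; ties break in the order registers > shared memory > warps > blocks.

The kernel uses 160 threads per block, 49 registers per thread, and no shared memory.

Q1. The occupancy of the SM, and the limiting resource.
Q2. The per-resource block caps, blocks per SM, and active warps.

Answer: occupancy 15/32, limited by registers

registers: 3 blocks
shared memory: no limit (kernel uses none)
warps: 6 blocks
blocks: 8 blocks

Answer: 3 blocks, 15 active warps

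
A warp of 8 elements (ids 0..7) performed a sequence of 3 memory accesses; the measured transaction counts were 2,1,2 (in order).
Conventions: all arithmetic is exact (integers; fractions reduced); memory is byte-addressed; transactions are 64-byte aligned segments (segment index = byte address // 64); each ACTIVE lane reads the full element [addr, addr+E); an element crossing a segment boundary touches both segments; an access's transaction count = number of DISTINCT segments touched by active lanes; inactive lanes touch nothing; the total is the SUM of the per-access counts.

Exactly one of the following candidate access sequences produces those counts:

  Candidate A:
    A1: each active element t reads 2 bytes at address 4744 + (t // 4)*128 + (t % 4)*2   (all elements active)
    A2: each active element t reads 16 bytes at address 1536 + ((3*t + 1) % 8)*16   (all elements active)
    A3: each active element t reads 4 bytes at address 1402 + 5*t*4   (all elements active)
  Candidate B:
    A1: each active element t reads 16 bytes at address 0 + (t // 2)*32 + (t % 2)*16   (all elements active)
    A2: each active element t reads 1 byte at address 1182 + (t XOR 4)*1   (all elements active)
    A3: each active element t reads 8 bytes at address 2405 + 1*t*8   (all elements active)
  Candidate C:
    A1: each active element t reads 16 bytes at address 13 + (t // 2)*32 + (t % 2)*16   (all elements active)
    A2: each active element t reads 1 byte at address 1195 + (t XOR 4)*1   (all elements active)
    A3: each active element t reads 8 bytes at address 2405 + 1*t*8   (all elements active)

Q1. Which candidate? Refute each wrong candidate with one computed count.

A: A2 gives 2 transactions, not 1
C: A1 gives 3 transactions, not 2
B: all counts match (2,1,2)

Answer: B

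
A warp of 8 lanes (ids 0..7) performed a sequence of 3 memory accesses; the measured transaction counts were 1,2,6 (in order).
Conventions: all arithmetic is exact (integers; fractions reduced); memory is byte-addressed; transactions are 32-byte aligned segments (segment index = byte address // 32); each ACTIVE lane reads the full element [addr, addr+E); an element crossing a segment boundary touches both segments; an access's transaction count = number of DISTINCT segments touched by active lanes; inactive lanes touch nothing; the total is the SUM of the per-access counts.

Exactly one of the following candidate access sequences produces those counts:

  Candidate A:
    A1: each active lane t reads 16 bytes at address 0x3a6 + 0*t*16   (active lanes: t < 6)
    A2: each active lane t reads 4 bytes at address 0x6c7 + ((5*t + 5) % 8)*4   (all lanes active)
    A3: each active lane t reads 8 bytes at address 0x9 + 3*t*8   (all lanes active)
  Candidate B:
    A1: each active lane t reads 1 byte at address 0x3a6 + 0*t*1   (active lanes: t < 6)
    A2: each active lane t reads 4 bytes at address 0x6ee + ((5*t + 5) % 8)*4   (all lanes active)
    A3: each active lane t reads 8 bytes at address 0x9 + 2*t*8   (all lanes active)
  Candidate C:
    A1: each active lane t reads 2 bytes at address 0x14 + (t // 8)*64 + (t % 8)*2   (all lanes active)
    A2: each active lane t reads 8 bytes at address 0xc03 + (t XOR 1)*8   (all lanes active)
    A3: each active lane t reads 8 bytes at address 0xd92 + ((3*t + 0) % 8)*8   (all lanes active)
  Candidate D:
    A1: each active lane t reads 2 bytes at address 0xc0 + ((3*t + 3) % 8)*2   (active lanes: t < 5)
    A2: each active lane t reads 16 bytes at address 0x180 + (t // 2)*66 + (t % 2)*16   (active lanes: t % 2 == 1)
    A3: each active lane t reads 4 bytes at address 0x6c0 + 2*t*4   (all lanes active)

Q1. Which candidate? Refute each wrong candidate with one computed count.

B: A3 gives 5 transactions, not 6
C: A1 gives 2 transactions, not 1
D: A2 gives 7 transactions, not 2
A: all counts match (1,2,6)

Answer: A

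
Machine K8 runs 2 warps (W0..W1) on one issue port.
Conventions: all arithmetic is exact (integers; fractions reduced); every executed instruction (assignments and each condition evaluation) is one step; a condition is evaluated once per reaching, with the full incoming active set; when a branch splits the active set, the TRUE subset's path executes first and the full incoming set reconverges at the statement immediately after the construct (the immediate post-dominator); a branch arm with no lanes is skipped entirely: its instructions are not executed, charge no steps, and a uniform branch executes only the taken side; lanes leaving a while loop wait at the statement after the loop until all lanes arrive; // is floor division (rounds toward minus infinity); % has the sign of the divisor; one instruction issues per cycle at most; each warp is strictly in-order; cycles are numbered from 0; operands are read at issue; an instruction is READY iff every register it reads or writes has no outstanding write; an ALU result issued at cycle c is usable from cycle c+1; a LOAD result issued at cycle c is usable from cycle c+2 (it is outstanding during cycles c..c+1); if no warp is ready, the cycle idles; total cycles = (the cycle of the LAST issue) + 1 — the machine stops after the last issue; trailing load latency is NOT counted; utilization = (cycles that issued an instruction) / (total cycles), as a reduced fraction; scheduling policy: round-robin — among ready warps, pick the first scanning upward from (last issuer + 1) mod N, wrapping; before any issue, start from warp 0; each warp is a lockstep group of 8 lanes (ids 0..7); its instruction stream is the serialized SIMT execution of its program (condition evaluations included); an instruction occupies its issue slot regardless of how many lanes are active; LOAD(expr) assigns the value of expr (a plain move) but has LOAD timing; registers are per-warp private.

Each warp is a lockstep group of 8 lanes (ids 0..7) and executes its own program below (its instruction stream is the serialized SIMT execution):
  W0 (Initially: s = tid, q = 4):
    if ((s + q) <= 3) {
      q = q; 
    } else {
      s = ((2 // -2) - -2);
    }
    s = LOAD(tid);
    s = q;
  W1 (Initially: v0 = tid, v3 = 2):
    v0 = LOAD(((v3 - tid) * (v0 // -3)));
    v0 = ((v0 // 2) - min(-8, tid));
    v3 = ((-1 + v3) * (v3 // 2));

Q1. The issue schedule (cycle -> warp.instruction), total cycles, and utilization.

cycle 0: W0.I0
cycle 1: W1.I0
cycle 2: W0.I1
cycle 3: W1.I1
cycle 4: W0.I2
cycle 5: W1.I2
cycle 6: W0.I3

Answer: 7 cycles, utilization 1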